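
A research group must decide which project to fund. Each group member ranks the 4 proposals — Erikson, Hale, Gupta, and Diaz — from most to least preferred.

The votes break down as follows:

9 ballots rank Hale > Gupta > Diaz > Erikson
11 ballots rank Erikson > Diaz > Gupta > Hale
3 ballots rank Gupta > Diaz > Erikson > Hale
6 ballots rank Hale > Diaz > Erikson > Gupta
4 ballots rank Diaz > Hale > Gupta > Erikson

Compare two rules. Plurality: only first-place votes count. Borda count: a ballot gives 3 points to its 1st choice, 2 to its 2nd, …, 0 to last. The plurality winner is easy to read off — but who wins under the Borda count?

Plurality first-place counts: Erikson 11, Hale 15, Gupta 3, Diaz 4 → Hale.
Borda totals: Erikson 42, Hale 53, Gupta 42, Diaz 61 → Diaz.

Diaz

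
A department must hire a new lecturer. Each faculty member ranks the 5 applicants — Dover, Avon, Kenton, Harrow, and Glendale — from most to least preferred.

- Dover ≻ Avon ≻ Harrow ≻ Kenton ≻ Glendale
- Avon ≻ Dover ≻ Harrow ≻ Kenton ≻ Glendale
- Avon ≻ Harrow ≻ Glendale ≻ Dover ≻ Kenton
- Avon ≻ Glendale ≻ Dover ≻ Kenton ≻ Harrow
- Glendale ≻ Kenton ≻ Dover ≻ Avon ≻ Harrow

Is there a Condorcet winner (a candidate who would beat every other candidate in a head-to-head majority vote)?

Yes

Head-to-head results (5 voters total):
Dover vs Avon: Avon wins 3–2.
Dover vs Kenton: Dover wins 4–1.
Dover vs Harrow: Dover wins 4–1.
Dover vs Glendale: Glendale wins 3–2.
Avon vs Kenton: Avon wins 4–1.
Avon vs Harrow: Avon wins 5–0.
Avon vs Glendale: Avon wins 4–1.
Kenton vs Harrow: Harrow wins 3–2.
Kenton vs Glendale: Glendale wins 3–2.
Harrow vs Glendale: Harrow wins 3–2.
Avon beats each rival — Dover (3–2), Kenton (4–1), Harrow (5–0), Glendale (4–1) — so Avon is the Condorcet winner.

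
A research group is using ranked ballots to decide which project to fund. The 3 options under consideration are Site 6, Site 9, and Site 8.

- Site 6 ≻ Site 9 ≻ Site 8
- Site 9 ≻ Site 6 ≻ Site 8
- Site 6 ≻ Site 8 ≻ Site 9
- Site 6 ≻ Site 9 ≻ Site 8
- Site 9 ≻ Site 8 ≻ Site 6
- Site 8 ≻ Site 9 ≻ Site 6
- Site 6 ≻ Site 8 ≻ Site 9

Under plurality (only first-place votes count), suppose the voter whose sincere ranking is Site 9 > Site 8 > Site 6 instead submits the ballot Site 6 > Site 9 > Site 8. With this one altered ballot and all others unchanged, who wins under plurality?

Site 6

First-place totals with the altered ballot: Site 6 5, Site 9 1, Site 8 1.
The winner is unchanged: still Site 6.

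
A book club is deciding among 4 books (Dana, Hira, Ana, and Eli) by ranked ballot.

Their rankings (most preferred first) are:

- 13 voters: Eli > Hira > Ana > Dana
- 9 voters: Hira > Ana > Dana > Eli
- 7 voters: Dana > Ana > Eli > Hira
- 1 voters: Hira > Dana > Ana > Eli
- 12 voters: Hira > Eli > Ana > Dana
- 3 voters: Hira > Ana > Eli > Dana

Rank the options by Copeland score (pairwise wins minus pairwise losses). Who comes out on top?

Hira

Pairwise results:
  Dana vs Hira: Hira wins 38–7.
  Dana vs Ana: Ana wins 37–8.
  Dana vs Eli: Eli wins 28–17.
  Hira vs Ana: Hira wins 38–7.
  Hira vs Eli: Hira wins 25–20.
  Ana vs Eli: Eli wins 25–20.
Copeland scores (wins − losses):
  Dana: 0 − 3 = -3
  Hira: 3 − 0 = 3
  Ana: 1 − 2 = -1
  Eli: 2 − 1 = 1
Hira has the best Copeland score.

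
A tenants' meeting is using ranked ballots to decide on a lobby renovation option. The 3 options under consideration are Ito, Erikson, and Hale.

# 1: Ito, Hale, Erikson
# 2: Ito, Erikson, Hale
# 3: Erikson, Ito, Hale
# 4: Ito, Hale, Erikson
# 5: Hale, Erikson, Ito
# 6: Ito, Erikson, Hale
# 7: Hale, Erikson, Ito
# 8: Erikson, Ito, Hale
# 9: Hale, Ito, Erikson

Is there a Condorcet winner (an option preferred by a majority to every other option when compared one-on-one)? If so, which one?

Ito

Head-to-head results (9 voters total):
Ito vs Erikson: Ito wins 5–4.
Ito vs Hale: Ito wins 6–3.
Erikson vs Hale: Hale wins 5–4.
Ito beats each rival — Erikson (5–4), Hale (6–3) — so Ito is the Condorcet winner.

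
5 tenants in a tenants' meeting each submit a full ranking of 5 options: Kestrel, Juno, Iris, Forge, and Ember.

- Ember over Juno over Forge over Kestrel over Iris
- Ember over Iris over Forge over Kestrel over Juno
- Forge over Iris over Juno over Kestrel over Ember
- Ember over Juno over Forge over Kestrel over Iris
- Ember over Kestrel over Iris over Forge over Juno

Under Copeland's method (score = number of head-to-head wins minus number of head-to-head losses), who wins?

Pairwise results:
  Kestrel vs Juno: Juno wins 3–2.
  Kestrel vs Iris: Kestrel wins 3–2.
  Kestrel vs Forge: Forge wins 4–1.
  Kestrel vs Ember: Ember wins 4–1.
  Juno vs Iris: Iris wins 3–2.
  Juno vs Forge: Forge wins 3–2.
  Juno vs Ember: Ember wins 4–1.
  Iris vs Forge: Forge wins 3–2.
  Iris vs Ember: Ember wins 4–1.
  Forge vs Ember: Ember wins 4–1.
Copeland scores (wins − losses):
  Kestrel: 1 − 3 = -2
  Juno: 1 − 3 = -2
  Iris: 1 − 3 = -2
  Forge: 3 − 1 = 2
  Ember: 4 − 0 = 4
Ember has the best Copeland score.

Ember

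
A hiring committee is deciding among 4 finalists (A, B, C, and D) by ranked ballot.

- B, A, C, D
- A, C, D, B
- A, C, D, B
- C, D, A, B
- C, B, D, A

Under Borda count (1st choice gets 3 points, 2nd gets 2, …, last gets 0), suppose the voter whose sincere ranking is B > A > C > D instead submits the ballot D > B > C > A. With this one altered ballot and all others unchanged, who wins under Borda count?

Borda totals with the altered ballot: A 7, B 4, C 11, D 8.
The winner is unchanged: still C.

C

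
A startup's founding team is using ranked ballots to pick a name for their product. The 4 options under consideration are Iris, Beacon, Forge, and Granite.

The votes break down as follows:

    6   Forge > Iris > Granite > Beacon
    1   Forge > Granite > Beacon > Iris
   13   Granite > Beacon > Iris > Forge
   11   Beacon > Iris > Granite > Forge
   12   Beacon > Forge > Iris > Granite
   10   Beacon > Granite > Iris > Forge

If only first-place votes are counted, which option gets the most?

Beacon

First-place vote totals:
  Iris: 0
  Beacon: 33
  Forge: 7
  Granite: 13
Beacon has the most first-place votes.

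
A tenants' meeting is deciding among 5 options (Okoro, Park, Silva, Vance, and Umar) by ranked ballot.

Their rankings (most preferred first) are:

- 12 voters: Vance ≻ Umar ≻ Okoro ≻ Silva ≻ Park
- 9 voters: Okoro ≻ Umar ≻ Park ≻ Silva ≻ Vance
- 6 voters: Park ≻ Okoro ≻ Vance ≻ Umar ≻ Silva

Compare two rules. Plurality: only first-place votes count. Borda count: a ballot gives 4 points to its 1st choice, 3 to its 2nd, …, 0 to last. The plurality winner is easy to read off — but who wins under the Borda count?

Plurality first-place counts: Okoro 9, Park 6, Silva 0, Vance 12, Umar 0 → Vance.
Borda totals: Okoro 78, Park 42, Silva 21, Vance 60, Umar 69 → Okoro.

Okoro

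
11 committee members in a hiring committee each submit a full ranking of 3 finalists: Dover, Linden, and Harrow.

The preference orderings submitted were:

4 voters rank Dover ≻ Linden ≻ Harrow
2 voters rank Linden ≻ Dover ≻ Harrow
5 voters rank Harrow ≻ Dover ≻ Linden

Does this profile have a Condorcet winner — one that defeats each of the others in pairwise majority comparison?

Head-to-head results (11 voters total):
Dover vs Linden: Dover wins 9–2.
Dover vs Harrow: Dover wins 6–5.
Linden vs Harrow: Linden wins 6–5.
Dover beats each rival — Linden (9–2), Harrow (6–5) — so Dover is the Condorcet winner.

Yes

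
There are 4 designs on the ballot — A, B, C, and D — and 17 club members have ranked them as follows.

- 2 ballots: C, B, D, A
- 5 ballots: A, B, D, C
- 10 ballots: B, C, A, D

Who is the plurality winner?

B

First-place vote totals:
  A: 5
  B: 10
  C: 2
  D: 0
B has the most first-place votes.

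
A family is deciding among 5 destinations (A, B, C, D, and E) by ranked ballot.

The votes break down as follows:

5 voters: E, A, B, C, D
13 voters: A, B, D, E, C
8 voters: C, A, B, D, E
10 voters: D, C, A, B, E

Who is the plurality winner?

A

First-place vote totals:
  A: 13
  B: 0
  C: 8
  D: 10
  E: 5
A has the most first-place votes.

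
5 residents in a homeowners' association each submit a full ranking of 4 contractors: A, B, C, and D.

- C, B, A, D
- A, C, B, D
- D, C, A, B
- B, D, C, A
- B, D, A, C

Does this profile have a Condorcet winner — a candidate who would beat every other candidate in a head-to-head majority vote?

Head-to-head results (5 voters total):
A vs B: B wins 3–2.
A vs C: C wins 3–2.
A vs D: D wins 3–2.
B vs C: C wins 3–2.
B vs D: B wins 4–1.
C vs D: D wins 3–2.
No candidate beats all others: B beats D beats C beats B, a majority cycle.

No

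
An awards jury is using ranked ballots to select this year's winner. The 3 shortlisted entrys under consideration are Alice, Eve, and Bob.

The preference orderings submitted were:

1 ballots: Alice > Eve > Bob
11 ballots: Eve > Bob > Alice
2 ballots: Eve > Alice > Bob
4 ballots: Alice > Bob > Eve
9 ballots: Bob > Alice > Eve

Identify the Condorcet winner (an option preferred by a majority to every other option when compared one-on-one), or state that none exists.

There is no Condorcet winner

Head-to-head results (27 voters total):
Alice vs Eve: Alice wins 14–13.
Alice vs Bob: Bob wins 20–7.
Eve vs Bob: Eve wins 14–13.
No candidate beats all others: Alice beats Eve beats Bob beats Alice, a majority cycle.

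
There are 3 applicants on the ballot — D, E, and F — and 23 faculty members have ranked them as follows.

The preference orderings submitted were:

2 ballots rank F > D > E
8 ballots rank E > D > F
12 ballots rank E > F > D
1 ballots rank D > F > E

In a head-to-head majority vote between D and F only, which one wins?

Ballots ranking D above F: 8+1 = 9.
Ballots ranking F above D: 2+12 = 14.
F wins the head-to-head, 14–9.

F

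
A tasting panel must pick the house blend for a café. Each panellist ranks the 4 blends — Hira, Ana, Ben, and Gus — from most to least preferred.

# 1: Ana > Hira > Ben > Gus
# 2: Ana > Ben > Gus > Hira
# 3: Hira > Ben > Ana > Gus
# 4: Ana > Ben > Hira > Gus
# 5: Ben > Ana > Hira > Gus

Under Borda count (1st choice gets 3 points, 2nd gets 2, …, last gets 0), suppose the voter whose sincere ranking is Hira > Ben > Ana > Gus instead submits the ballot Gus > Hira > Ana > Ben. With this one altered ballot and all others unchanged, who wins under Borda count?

Borda totals with the altered ballot: Hira 6, Ana 12, Ben 8, Gus 4.
The winner is unchanged: still Ana.

Ana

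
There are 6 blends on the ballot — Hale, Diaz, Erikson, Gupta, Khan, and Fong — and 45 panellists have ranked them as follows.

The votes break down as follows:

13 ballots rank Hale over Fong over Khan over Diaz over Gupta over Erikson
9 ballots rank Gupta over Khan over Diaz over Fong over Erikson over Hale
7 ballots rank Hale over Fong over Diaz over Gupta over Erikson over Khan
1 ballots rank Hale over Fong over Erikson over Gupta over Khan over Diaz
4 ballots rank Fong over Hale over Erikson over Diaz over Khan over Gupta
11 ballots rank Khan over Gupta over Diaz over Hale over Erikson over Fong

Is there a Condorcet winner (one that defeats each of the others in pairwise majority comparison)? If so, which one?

Head-to-head results (45 voters total):
Hale vs Diaz: Hale wins 25–20.
Hale vs Erikson: Hale wins 36–9.
Hale vs Gupta: Hale wins 25–20.
Hale vs Khan: Hale wins 25–20.
Hale vs Fong: Hale wins 32–13.
Diaz vs Erikson: Diaz wins 40–5.
Diaz vs Gupta: Diaz wins 24–21.
Diaz vs Khan: Khan wins 34–11.
Diaz vs Fong: Fong wins 25–20.
Erikson vs Gupta: Gupta wins 40–5.
Erikson vs Khan: Khan wins 33–12.
Erikson vs Fong: Fong wins 34–11.
Gupta vs Khan: Khan wins 28–17.
Gupta vs Fong: Fong wins 25–20.
Khan vs Fong: Fong wins 25–20.
Hale beats each rival — Diaz (25–20), Erikson (36–9), Gupta (25–20), Khan (25–20), Fong (32–13) — so Hale is the Condorcet winner.

Hale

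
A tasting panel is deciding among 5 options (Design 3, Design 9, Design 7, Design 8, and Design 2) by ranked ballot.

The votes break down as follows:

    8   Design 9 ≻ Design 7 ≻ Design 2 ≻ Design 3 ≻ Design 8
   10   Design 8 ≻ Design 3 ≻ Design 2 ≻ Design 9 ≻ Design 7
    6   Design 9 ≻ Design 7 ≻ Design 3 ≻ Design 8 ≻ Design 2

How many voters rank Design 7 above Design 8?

14

Ballots ranking Design 7 above Design 8: 8+6 = 14.
Ballots ranking Design 8 above Design 7: 10.
So 14 of 24 voters prefer Design 7 to Design 8.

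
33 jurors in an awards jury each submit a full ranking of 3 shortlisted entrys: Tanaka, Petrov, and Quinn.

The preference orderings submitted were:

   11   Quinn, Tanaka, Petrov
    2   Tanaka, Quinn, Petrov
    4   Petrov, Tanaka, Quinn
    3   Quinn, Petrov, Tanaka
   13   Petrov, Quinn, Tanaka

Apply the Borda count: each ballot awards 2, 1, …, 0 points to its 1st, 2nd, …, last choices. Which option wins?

Quinn

Borda scores:
  Tanaka: 11·1 + 2·2 + 4·1 + 3·0 + 13·0 = 19
  Petrov: 11·0 + 2·0 + 4·2 + 3·1 + 13·2 = 37
  Quinn: 11·2 + 2·1 + 4·0 + 3·2 + 13·1 = 43
Quinn has the highest total.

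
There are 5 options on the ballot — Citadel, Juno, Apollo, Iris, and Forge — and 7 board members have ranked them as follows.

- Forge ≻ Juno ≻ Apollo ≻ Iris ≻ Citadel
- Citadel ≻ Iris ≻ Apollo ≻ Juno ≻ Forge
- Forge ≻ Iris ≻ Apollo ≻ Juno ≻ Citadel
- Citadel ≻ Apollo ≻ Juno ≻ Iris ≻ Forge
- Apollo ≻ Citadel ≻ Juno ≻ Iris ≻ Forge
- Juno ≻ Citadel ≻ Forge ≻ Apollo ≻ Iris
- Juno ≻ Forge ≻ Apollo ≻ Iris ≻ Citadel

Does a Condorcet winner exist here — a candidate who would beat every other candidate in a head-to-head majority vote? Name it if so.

None — there is no Condorcet winner

Head-to-head results (7 voters total):
Citadel vs Juno: Juno wins 4–3.
Citadel vs Apollo: Apollo wins 4–3.
Citadel vs Iris: Citadel wins 4–3.
Citadel vs Forge: Citadel wins 4–3.
Juno vs Apollo: Apollo wins 4–3.
Juno vs Iris: Juno wins 5–2.
Juno vs Forge: Juno wins 5–2.
Apollo vs Iris: Apollo wins 5–2.
Apollo vs Forge: Forge wins 4–3.
Iris vs Forge: Forge wins 4–3.
No candidate beats all others: Citadel beats Forge beats Apollo beats Citadel, a majority cycle.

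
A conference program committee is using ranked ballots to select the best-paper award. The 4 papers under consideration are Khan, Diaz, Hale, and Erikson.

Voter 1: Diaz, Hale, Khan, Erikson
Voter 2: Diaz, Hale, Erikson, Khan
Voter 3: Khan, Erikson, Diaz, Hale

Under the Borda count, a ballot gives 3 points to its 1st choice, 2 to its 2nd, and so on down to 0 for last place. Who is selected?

Borda scores:
  Khan: 1 + 0 + 3 = 4
  Diaz: 3 + 3 + 1 = 7
  Hale: 2 + 2 + 0 = 4
  Erikson: 0 + 1 + 2 = 3
Diaz has the highest total.

Diaz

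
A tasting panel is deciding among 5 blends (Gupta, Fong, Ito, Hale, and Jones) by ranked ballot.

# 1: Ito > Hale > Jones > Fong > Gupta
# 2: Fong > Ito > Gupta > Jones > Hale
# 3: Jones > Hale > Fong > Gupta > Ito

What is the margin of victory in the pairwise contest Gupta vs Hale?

Ballots ranking Gupta above Hale: 1.
Ballots ranking Hale above Gupta: 2.
Hale wins 2–1, a margin of 1.

1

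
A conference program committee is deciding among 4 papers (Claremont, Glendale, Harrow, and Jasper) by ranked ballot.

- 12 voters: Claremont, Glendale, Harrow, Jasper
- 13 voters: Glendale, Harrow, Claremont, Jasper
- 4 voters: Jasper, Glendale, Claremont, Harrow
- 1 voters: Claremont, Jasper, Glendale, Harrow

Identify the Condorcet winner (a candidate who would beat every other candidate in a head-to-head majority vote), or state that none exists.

Glendale

Head-to-head results (30 voters total):
Claremont vs Glendale: Glendale wins 17–13.
Claremont vs Harrow: Claremont wins 17–13.
Claremont vs Jasper: Claremont wins 26–4.
Glendale vs Harrow: Glendale wins 30–0.
Glendale vs Jasper: Glendale wins 25–5.
Harrow vs Jasper: Harrow wins 25–5.
Glendale beats each rival — Claremont (17–13), Harrow (30–0), Jasper (25–5) — so Glendale is the Condorcet winner.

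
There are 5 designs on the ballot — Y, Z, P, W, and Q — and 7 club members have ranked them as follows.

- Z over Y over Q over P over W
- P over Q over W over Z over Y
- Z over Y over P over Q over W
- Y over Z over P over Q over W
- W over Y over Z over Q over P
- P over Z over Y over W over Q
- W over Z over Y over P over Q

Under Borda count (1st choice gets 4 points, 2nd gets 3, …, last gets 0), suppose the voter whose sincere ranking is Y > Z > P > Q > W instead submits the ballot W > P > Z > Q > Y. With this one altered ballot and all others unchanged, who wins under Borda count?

Z

Borda totals with the altered ballot: Y 13, Z 19, P 15, W 15, Q 8.
The winner is unchanged: still Z.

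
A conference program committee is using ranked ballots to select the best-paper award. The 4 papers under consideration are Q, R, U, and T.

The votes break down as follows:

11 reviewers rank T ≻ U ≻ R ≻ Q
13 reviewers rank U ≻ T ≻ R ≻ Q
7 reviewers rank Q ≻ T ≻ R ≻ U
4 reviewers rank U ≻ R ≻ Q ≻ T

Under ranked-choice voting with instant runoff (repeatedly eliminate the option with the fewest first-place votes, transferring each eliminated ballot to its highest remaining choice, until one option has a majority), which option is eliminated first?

Round 1: U 17, T 11, Q 7, R 0. R has the fewest and is eliminated.
Round 2: U 17, T 11, Q 7. Q has the fewest and is eliminated.
Round 3: T 18, U 17. T has a majority.

R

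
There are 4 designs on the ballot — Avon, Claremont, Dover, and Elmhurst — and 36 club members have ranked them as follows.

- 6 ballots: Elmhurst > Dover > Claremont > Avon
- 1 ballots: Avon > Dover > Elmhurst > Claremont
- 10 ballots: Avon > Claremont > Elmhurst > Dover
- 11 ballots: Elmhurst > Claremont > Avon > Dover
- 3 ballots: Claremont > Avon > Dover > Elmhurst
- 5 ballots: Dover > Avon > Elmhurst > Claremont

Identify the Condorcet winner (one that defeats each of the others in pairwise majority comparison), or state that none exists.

Head-to-head results (36 voters total):
Avon vs Claremont: Claremont wins 20–16.
Avon vs Dover: Avon wins 25–11.
Avon vs Elmhurst: Avon wins 19–17.
Claremont vs Dover: Claremont wins 24–12.
Claremont vs Elmhurst: Elmhurst wins 23–13.
Dover vs Elmhurst: Elmhurst wins 27–9.
No candidate beats all others: Avon beats Elmhurst beats Claremont beats Avon, a majority cycle.

There is no Condorcet winner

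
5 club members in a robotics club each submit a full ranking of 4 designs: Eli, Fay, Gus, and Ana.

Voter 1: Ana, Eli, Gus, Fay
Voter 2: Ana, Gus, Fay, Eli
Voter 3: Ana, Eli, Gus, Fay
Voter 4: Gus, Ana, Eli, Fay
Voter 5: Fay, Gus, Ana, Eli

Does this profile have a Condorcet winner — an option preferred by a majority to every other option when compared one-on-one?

Yes

Head-to-head results (5 voters total):
Eli vs Fay: Eli wins 3–2.
Eli vs Gus: Gus wins 3–2.
Eli vs Ana: Ana wins 5–0.
Fay vs Gus: Gus wins 4–1.
Fay vs Ana: Ana wins 4–1.
Gus vs Ana: Ana wins 3–2.
Ana beats each rival — Eli (5–0), Fay (4–1), Gus (3–2) — so Ana is the Condorcet winner.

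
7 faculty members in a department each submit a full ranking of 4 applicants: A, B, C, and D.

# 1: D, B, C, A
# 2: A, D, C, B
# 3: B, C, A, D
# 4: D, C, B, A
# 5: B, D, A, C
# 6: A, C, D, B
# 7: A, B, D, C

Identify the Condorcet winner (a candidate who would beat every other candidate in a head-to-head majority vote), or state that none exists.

None — there is no Condorcet winner

Head-to-head results (7 voters total):
A vs B: B wins 4–3.
A vs C: A wins 4–3.
A vs D: A wins 4–3.
B vs C: B wins 4–3.
B vs D: D wins 4–3.
C vs D: D wins 5–2.
No candidate beats all others: A beats D beats B beats A, a majority cycle.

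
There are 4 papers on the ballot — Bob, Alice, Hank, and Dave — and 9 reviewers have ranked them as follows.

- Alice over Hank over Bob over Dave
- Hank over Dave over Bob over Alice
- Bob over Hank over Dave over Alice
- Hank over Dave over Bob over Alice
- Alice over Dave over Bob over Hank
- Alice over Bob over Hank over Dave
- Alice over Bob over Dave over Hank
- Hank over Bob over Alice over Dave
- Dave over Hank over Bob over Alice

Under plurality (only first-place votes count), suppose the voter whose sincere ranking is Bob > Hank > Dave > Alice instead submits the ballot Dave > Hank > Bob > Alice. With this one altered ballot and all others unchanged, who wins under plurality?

First-place totals with the altered ballot: Bob 0, Alice 4, Hank 3, Dave 2.
The winner is unchanged: still Alice.

Alice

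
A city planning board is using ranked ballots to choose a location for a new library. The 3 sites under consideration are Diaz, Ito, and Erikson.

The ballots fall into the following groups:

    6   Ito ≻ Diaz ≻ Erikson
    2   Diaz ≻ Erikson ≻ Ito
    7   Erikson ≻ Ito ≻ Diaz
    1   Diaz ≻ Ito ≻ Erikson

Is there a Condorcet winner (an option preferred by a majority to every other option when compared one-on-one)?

No

Head-to-head results (16 voters total):
Diaz vs Ito: Ito wins 13–3.
Diaz vs Erikson: Diaz wins 9–7.
Ito vs Erikson: Erikson wins 9–7.
No candidate beats all others: Diaz beats Erikson beats Ito beats Diaz, a majority cycle.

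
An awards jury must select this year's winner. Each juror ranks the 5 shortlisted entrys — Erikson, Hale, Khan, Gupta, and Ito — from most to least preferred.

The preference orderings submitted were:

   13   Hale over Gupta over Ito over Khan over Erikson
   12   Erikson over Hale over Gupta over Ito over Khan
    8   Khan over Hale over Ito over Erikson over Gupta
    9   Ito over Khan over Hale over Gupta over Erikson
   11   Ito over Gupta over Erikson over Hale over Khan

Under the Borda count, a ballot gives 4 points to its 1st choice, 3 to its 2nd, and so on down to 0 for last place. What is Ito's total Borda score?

Borda scores:
  Erikson: 13·0 + 12·4 + 8·1 + 9·0 + 11·2 = 78
  Hale: 13·4 + 12·3 + 8·3 + 9·2 + 11·1 = 141
  Khan: 13·1 + 12·0 + 8·4 + 9·3 + 11·0 = 72
  Gupta: 13·3 + 12·2 + 8·0 + 9·1 + 11·3 = 105
  Ito: 13·2 + 12·1 + 8·2 + 9·4 + 11·4 = 134

134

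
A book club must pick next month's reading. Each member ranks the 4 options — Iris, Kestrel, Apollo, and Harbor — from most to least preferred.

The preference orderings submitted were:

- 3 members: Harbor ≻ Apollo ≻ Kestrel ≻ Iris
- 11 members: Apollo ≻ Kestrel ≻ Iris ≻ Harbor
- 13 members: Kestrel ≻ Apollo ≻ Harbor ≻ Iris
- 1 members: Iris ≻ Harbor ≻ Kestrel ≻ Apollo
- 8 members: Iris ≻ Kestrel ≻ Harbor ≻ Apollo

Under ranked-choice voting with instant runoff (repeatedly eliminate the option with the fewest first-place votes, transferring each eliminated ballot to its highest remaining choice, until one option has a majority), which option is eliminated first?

Round 1: Kestrel 13, Apollo 11, Iris 9, Harbor 3. Harbor has the fewest and is eliminated.
Round 2: Apollo 14, Kestrel 13, Iris 9. Iris has the fewest and is eliminated.
Round 3: Kestrel 22, Apollo 14. Kestrel has a majority.

Harbor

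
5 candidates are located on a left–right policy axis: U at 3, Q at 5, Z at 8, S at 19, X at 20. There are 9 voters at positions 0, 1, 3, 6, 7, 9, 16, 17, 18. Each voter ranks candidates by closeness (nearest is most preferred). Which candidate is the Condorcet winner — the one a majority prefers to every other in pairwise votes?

With single-peaked preferences on a line, the Condorcet winner is the candidate closest to the median voter.
The median voter (position 7) is closest to Z at 8.
Check: Z vs Q — voters closer to Z: 5 of 9.

Z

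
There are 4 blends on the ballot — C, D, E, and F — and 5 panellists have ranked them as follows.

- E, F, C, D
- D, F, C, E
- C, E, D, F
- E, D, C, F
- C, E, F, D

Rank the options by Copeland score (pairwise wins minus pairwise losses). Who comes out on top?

C

Pairwise results:
  C vs D: C wins 3–2.
  C vs E: C wins 3–2.
  C vs F: C wins 3–2.
  D vs E: E wins 4–1.
  D vs F: D wins 3–2.
  E vs F: E wins 4–1.
Copeland scores (wins − losses):
  C: 3 − 0 = 3
  D: 1 − 2 = -1
  E: 2 − 1 = 1
  F: 0 − 3 = -3
C has the best Copeland score.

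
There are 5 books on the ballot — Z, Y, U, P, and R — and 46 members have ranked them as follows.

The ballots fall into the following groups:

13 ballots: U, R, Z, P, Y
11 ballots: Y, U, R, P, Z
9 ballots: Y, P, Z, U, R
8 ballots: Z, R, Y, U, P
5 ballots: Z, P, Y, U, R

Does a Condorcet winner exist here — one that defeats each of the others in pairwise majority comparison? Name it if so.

None — there is no Condorcet winner

Head-to-head results (46 voters total):
Z vs Y: Z wins 26–20.
Z vs U: U wins 24–22.
Z vs P: Z wins 26–20.
Z vs R: R wins 24–22.
Y vs U: Y wins 33–13.
Y vs P: Y wins 28–18.
Y vs R: Y wins 25–21.
U vs P: U wins 32–14.
U vs R: U wins 38–8.
P vs R: R wins 32–14.
No candidate beats all others: Z beats Y beats U beats Z, a majority cycle.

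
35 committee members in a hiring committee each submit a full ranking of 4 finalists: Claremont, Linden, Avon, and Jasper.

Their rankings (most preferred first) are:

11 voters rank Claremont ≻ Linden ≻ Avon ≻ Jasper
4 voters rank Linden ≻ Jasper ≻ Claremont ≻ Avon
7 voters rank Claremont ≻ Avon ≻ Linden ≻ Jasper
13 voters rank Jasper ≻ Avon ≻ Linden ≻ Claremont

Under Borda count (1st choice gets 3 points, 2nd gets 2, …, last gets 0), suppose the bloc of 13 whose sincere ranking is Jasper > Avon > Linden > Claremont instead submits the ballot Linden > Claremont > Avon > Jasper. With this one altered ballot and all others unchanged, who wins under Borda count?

Claremont

Borda totals with the altered ballot: Claremont 84, Linden 80, Avon 38, Jasper 8.
The winner is unchanged: still Claremont.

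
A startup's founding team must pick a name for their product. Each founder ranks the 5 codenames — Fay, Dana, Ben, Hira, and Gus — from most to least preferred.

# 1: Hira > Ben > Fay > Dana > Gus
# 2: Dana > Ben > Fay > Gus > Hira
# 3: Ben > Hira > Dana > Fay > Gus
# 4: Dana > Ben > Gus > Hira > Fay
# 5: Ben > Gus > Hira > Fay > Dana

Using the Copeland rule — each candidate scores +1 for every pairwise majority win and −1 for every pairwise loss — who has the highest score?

Ben

Pairwise results:
  Fay vs Dana: Dana wins 3–2.
  Fay vs Ben: Ben wins 5–0.
  Fay vs Hira: Hira wins 4–1.
  Fay vs Gus: Fay wins 3–2.
  Dana vs Ben: Ben wins 3–2.
  Dana vs Hira: Hira wins 3–2.
  Dana vs Gus: Dana wins 4–1.
  Ben vs Hira: Ben wins 4–1.
  Ben vs Gus: Ben wins 5–0.
  Hira vs Gus: Gus wins 3–2.
Copeland scores (wins − losses):
  Fay: 1 − 3 = -2
  Dana: 2 − 2 = 0
  Ben: 4 − 0 = 4
  Hira: 2 − 2 = 0
  Gus: 1 − 3 = -2
Ben has the best Copeland score.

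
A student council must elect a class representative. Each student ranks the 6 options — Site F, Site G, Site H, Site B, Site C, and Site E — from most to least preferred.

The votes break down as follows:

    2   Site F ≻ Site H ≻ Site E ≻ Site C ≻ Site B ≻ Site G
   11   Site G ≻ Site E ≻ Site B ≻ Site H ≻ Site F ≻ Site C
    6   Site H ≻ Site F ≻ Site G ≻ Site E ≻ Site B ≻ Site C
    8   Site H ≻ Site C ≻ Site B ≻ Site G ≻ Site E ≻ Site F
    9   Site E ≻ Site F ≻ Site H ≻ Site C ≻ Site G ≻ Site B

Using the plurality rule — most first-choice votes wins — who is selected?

Site H

First-place vote totals:
  Site F: 2
  Site G: 11
  Site H: 14
  Site B: 0
  Site C: 0
  Site E: 9
Site H has the most first-place votes.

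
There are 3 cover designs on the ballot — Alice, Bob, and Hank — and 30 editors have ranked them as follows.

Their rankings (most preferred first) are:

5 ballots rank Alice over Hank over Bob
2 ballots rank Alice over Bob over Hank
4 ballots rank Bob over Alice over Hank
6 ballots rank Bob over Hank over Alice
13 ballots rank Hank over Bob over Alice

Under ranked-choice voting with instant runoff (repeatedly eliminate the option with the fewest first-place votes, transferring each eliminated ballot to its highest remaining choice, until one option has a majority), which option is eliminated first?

Round 1: Hank 13, Bob 10, Alice 7. Alice has the fewest and is eliminated.
Round 2: Hank 18, Bob 12. Hank has a majority.

Alice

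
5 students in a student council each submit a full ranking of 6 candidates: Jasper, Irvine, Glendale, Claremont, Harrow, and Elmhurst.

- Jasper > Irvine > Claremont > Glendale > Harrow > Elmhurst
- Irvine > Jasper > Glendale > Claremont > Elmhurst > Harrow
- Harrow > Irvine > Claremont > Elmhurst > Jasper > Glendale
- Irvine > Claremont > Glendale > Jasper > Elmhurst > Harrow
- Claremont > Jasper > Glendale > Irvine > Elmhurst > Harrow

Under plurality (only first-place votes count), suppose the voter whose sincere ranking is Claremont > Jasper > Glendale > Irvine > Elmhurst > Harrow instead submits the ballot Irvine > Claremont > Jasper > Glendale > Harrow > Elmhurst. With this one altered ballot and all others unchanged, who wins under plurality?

First-place totals with the altered ballot: Jasper 1, Irvine 3, Glendale 0, Claremont 0, Harrow 1, Elmhurst 0.
The winner is unchanged: still Irvine.

Irvine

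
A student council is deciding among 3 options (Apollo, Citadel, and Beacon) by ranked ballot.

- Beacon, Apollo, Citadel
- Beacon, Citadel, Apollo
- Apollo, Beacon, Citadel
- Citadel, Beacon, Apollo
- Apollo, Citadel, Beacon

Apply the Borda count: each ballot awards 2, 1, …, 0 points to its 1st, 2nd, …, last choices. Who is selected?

Beacon

Borda scores:
  Apollo: 1 + 0 + 2 + 0 + 2 = 5
  Citadel: 0 + 1 + 0 + 2 + 1 = 4
  Beacon: 2 + 2 + 1 + 1 + 0 = 6
Beacon has the highest total.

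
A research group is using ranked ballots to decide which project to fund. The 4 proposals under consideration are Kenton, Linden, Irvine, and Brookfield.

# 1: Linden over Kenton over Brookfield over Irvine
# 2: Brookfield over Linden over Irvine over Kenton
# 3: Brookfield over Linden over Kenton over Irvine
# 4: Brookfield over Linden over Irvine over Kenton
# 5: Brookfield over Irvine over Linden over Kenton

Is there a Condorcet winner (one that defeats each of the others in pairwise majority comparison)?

Yes

Head-to-head results (5 voters total):
Kenton vs Linden: Linden wins 5–0.
Kenton vs Irvine: Irvine wins 3–2.
Kenton vs Brookfield: Brookfield wins 4–1.
Linden vs Irvine: Linden wins 4–1.
Linden vs Brookfield: Brookfield wins 4–1.
Irvine vs Brookfield: Brookfield wins 5–0.
Brookfield beats each rival — Kenton (4–1), Linden (4–1), Irvine (5–0) — so Brookfield is the Condorcet winner.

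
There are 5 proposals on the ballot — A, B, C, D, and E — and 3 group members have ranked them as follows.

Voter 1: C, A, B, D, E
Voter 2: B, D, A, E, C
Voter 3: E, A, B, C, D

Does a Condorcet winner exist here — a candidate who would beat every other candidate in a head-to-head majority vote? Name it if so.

A

Head-to-head results (3 voters total):
A vs B: A wins 2–1.
A vs C: A wins 2–1.
A vs D: A wins 2–1.
A vs E: A wins 2–1.
B vs C: B wins 2–1.
B vs D: B wins 3–0.
B vs E: B wins 2–1.
C vs D: C wins 2–1.
C vs E: E wins 2–1.
D vs E: D wins 2–1.
A beats each rival — B (2–1), C (2–1), D (2–1), E (2–1) — so A is the Condorcet winner.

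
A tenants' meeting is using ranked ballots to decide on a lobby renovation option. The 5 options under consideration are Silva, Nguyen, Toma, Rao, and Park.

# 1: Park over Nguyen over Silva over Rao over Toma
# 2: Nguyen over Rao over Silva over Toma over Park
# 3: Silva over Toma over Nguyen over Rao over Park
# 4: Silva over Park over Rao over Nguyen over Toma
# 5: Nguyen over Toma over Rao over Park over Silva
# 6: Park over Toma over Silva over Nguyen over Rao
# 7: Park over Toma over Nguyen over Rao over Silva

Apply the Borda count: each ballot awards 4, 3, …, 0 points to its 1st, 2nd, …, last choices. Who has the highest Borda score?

Borda scores:
  Silva: 2 + 2 + 4 + 4 + 0 + 2 + 0 = 14
  Nguyen: 3 + 4 + 2 + 1 + 4 + 1 + 2 = 17
  Toma: 0 + 1 + 3 + 0 + 3 + 3 + 3 = 13
  Rao: 1 + 3 + 1 + 2 + 2 + 0 + 1 = 10
  Park: 4 + 0 + 0 + 3 + 1 + 4 + 4 = 16
Nguyen has the highest total.

Nguyen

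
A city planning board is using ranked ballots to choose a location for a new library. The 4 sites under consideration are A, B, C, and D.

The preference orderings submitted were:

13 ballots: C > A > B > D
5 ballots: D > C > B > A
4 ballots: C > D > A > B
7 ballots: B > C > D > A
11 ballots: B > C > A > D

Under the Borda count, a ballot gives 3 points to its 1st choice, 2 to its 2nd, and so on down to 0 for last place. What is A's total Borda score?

41

Borda scores:
  A: 13·2 + 5·0 + 4·1 + 7·0 + 11·1 = 41
  B: 13·1 + 5·1 + 4·0 + 7·3 + 11·3 = 72
  C: 13·3 + 5·2 + 4·3 + 7·2 + 11·2 = 97
  D: 13·0 + 5·3 + 4·2 + 7·1 + 11·0 = 30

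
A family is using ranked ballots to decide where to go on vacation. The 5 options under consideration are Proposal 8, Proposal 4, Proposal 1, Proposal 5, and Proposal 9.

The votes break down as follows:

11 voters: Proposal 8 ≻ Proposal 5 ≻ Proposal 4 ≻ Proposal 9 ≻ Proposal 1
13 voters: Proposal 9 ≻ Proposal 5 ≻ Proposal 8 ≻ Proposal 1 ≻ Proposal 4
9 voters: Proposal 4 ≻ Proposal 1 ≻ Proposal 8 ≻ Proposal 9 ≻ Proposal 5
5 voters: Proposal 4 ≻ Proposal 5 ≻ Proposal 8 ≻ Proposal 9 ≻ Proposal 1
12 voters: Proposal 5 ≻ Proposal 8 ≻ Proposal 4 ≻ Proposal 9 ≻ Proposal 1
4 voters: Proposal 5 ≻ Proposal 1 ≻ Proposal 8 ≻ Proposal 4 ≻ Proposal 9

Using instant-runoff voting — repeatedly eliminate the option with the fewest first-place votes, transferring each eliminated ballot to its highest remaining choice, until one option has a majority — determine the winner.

Proposal 5

Round 1: Proposal 5 16, Proposal 4 14, Proposal 9 13, Proposal 8 11, Proposal 1 0. Proposal 1 has the fewest and is eliminated.
Round 2: Proposal 5 16, Proposal 4 14, Proposal 9 13, Proposal 8 11. Proposal 8 has the fewest and is eliminated.
Round 3: Proposal 5 27, Proposal 4 14, Proposal 9 13. Proposal 9 has the fewest and is eliminated.
Round 4: Proposal 5 40, Proposal 4 14. Proposal 5 has a majority.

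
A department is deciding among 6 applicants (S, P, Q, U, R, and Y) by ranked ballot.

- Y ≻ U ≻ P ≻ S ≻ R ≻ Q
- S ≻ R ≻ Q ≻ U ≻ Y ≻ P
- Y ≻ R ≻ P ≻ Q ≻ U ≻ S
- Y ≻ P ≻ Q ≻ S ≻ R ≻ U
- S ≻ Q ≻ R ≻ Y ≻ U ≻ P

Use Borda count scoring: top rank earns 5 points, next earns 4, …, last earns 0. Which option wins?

Y

Borda scores:
  S: 2 + 5 + 0 + 2 + 5 = 14
  P: 3 + 0 + 3 + 4 + 0 = 10
  Q: 0 + 3 + 2 + 3 + 4 = 12
  U: 4 + 2 + 1 + 0 + 1 = 8
  R: 1 + 4 + 4 + 1 + 3 = 13
  Y: 5 + 1 + 5 + 5 + 2 = 18
Y has the highest total.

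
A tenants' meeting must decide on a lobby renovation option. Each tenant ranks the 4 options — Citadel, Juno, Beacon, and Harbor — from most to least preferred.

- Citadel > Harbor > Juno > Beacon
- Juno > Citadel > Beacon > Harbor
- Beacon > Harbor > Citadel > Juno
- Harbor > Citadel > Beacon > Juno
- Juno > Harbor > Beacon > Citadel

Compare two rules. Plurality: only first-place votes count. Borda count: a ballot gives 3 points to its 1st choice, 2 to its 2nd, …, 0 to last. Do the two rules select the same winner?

Plurality first-place counts: Citadel 1, Juno 2, Beacon 1, Harbor 1 → Juno.
Borda totals: Citadel 8, Juno 7, Beacon 6, Harbor 9 → Harbor.
The two rules disagree: plurality picks Juno, Borda picks Harbor.

No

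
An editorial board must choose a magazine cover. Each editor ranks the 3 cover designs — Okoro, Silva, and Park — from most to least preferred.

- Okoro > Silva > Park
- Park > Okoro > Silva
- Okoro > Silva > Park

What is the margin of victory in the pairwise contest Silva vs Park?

Ballots ranking Silva above Park: 2.
Ballots ranking Park above Silva: 1.
Silva wins 2–1, a margin of 1.

1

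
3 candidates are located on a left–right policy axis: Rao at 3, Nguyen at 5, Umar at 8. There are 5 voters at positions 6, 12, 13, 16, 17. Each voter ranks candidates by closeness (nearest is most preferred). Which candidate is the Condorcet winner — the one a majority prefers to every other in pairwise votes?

Umar

With single-peaked preferences on a line, the Condorcet winner is the candidate closest to the median voter.
The median voter (position 13) is closest to Umar at 8.
Check: Umar vs Nguyen — voters closer to Umar: 4 of 5.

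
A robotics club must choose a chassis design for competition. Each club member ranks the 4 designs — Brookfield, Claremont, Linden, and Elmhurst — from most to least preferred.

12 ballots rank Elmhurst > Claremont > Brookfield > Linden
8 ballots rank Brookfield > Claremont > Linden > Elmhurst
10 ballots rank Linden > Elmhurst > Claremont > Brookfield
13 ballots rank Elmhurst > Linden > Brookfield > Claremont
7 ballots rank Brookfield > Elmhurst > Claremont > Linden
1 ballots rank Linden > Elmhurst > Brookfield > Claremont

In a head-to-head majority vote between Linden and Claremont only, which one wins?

Ballots ranking Linden above Claremont: 10+13+1 = 24.
Ballots ranking Claremont above Linden: 12+8+7 = 27.
Claremont wins the head-to-head, 27–24.

Claremont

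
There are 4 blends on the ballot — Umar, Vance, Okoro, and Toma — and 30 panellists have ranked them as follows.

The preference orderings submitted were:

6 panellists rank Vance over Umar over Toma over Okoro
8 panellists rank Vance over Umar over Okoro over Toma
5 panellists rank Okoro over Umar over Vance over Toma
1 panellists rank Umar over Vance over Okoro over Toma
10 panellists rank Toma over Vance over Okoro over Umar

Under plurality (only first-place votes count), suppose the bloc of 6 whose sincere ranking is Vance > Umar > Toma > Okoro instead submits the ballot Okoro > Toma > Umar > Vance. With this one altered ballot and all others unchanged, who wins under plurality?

Okoro

First-place totals with the altered ballot: Umar 1, Vance 8, Okoro 11, Toma 10.
The switch changes the winner from Vance to Okoro.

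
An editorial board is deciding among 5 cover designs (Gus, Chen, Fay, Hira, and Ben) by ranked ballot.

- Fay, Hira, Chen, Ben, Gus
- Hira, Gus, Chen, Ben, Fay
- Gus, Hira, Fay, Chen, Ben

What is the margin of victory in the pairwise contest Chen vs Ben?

Ballots ranking Chen above Ben: 3.
Ballots ranking Ben above Chen: 0.
Chen wins 3–0, a margin of 3.

3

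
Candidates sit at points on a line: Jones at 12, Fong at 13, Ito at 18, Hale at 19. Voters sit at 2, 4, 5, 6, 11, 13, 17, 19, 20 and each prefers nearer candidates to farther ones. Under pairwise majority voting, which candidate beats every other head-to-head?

Jones

With single-peaked preferences on a line, the Condorcet winner is the candidate closest to the median voter.
The median voter (position 11) is closest to Jones at 12.
Check: Jones vs Ito — voters closer to Jones: 6 of 9.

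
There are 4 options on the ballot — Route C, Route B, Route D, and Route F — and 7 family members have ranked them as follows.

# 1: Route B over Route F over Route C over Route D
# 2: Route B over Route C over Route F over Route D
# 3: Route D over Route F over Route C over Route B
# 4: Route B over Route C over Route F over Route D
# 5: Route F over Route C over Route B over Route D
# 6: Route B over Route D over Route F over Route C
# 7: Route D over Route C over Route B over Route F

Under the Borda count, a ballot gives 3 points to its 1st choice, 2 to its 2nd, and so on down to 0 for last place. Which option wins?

Borda scores:
  Route C: 1 + 2 + 1 + 2 + 2 + 0 + 2 = 10
  Route B: 3 + 3 + 0 + 3 + 1 + 3 + 1 = 14
  Route D: 0 + 0 + 3 + 0 + 0 + 2 + 3 = 8
  Route F: 2 + 1 + 2 + 1 + 3 + 1 + 0 = 10
Route B has the highest total.

Route B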